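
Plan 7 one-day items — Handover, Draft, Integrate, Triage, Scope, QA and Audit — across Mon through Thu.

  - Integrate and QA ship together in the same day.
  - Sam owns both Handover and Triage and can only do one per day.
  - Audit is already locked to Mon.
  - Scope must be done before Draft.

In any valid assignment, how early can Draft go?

Precedence pushes Draft to at least Tue.
Draft at Tue is achievable: Handover=Mon, Scope=Mon, Triage=Tue, QA=Mon, Draft=Tue, Integrate=Mon, Audit=Mon.

Tue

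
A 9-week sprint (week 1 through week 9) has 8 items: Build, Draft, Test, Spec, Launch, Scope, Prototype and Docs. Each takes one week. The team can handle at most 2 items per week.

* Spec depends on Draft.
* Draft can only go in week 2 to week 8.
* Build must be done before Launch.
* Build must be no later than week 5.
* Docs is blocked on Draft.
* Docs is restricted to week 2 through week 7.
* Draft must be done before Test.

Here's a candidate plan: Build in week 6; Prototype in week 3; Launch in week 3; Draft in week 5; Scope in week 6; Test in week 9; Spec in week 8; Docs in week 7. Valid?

No. Build must be done before Launch is not satisfied.

Docs is restricted to week 2 through week 7 — holds.
Spec depends on Draft — holds.
Draft can only go in week 2 to week 8 — holds.
Build must be no later than week 5 — violated.
Docs is blocked on Draft — holds.
The team can handle at most 2 items per week — holds.
Draft must be done before Test — holds.
Build must be done before Launch — violated.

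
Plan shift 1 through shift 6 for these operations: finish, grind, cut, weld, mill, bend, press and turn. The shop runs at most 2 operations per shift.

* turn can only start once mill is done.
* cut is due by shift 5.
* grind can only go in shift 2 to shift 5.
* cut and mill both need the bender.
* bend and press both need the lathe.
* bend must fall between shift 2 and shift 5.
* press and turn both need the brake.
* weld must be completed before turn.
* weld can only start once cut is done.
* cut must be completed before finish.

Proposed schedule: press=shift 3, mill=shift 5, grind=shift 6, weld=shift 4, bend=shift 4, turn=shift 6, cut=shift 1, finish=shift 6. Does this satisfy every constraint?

grind can only go in shift 2 to shift 5 — violated.
bend and press both need the lathe — holds.
turn can only start once mill is done — holds.
cut and mill both need the bender — holds.
weld can only start once cut is done — holds.
cut is due by shift 5 — holds.
The shop runs at most 2 operations per shift — violated.
press and turn both need the brake — holds.
cut must be completed before finish — holds.
bend must fall between shift 2 and shift 5 — holds.
weld must be completed before turn — holds.

Invalid. grind can only go in shift 2 to shift 5.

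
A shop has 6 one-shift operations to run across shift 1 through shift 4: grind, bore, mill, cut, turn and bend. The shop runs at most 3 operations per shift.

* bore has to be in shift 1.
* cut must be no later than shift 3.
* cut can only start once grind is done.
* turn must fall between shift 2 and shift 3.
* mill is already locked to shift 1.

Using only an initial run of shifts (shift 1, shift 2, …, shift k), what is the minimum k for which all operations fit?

2 shifts

The precedence chain requires at least 2 distinct shifts.
With at most 3 per shift and 6 operations, at least 2 shifts are needed.
2 works (last occupied shift: shift 2): for example bend in shift 2, turn in shift 2, mill in shift 1, grind in shift 1, cut in shift 2, bore in shift 1.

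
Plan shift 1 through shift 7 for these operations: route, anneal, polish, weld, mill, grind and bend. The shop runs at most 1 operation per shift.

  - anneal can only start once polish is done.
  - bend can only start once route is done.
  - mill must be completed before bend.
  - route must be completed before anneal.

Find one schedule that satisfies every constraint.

anneal -> shift 3; polish -> shift 2; weld -> shift 6; grind -> shift 7; mill -> shift 4; route -> shift 1; bend -> shift 5

Checking: polish(shift 2) before anneal(shift 3); route(shift 1) before bend(shift 5); mill(shift 4) before bend(shift 5); route(shift 1) before anneal(shift 3); max 1 per shift (cap 1).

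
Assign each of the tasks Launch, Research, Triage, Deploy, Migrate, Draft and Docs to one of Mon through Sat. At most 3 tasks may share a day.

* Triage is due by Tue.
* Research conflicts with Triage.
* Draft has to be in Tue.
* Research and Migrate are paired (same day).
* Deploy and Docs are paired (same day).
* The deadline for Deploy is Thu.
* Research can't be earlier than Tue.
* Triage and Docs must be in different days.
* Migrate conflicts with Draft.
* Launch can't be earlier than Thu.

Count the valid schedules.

60

Splitting on Launch: it can be Thu (20), Fri (20), Sat (20). Listing each branch's schedules as (Research, Triage, Deploy, Migrate, Draft, Docs):
Launch=Thu: (Wed,Mon,Tue,Wed,Tue,Tue) (Wed,Mon,Thu,Wed,Tue,Thu) (Wed,Tue,Mon,Wed,Tue,Mon) (Wed,Tue,Thu,Wed,Tue,Thu) (Thu,Mon,Tue,Thu,Tue,Tue) (Thu,Mon,Wed,Thu,Tue,Wed) (Thu,Tue,Mon,Thu,Tue,Mon) (Thu,Tue,Wed,Thu,Tue,Wed) (Fri,Mon,Tue,Fri,Tue,Tue) (Fri,Mon,Wed,Fri,Tue,Wed) (Fri,Mon,Thu,Fri,Tue,Thu) (Fri,Tue,Mon,Fri,Tue,Mon) (Fri,Tue,Wed,Fri,Tue,Wed) (Fri,Tue,Thu,Fri,Tue,Thu) (Sat,Mon,Tue,Sat,Tue,Tue) (Sat,Mon,Wed,Sat,Tue,Wed) (Sat,Mon,Thu,Sat,Tue,Thu) (Sat,Tue,Mon,Sat,Tue,Mon) (Sat,Tue,Wed,Sat,Tue,Wed) (Sat,Tue,Thu,Sat,Tue,Thu) — 20.
Launch=Fri: (Wed,Mon,Tue,Wed,Tue,Tue) (Wed,Mon,Thu,Wed,Tue,Thu) (Wed,Tue,Mon,Wed,Tue,Mon) (Wed,Tue,Thu,Wed,Tue,Thu) (Thu,Mon,Tue,Thu,Tue,Tue) (Thu,Mon,Wed,Thu,Tue,Wed) (Thu,Tue,Mon,Thu,Tue,Mon) (Thu,Tue,Wed,Thu,Tue,Wed) (Fri,Mon,Tue,Fri,Tue,Tue) (Fri,Mon,Wed,Fri,Tue,Wed) (Fri,Mon,Thu,Fri,Tue,Thu) (Fri,Tue,Mon,Fri,Tue,Mon) (Fri,Tue,Wed,Fri,Tue,Wed) (Fri,Tue,Thu,Fri,Tue,Thu) (Sat,Mon,Tue,Sat,Tue,Tue) (Sat,Mon,Wed,Sat,Tue,Wed) (Sat,Mon,Thu,Sat,Tue,Thu) (Sat,Tue,Mon,Sat,Tue,Mon) (Sat,Tue,Wed,Sat,Tue,Wed) (Sat,Tue,Thu,Sat,Tue,Thu) — 20.
Launch=Sat: (Wed,Mon,Tue,Wed,Tue,Tue) (Wed,Mon,Thu,Wed,Tue,Thu) (Wed,Tue,Mon,Wed,Tue,Mon) (Wed,Tue,Thu,Wed,Tue,Thu) (Thu,Mon,Tue,Thu,Tue,Tue) (Thu,Mon,Wed,Thu,Tue,Wed) (Thu,Tue,Mon,Thu,Tue,Mon) (Thu,Tue,Wed,Thu,Tue,Wed) (Fri,Mon,Tue,Fri,Tue,Tue) (Fri,Mon,Wed,Fri,Tue,Wed) (Fri,Mon,Thu,Fri,Tue,Thu) (Fri,Tue,Mon,Fri,Tue,Mon) (Fri,Tue,Wed,Fri,Tue,Wed) (Fri,Tue,Thu,Fri,Tue,Thu) (Sat,Mon,Tue,Sat,Tue,Tue) (Sat,Mon,Wed,Sat,Tue,Wed) (Sat,Mon,Thu,Sat,Tue,Thu) (Sat,Tue,Mon,Sat,Tue,Mon) (Sat,Tue,Wed,Sat,Tue,Wed) (Sat,Tue,Thu,Sat,Tue,Thu) — 20.
Summing: 20 + 20 + 20 = 60.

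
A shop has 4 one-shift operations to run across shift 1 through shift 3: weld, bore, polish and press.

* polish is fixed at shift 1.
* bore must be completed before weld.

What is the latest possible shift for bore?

shift 2

Downstream work caps bore at shift 2.
bore at shift 2 is achievable: press in shift 1; polish in shift 1; weld in shift 3; bore in shift 2.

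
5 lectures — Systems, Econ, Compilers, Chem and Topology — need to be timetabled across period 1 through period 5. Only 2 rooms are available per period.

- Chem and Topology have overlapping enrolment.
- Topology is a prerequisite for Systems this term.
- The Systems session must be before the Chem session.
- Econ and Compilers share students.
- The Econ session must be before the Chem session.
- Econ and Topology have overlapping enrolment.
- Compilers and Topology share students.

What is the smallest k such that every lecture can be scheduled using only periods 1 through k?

The precedence chain requires at least 3 distinct periods.
With at most 2 per period and 5 lectures, at least 3 periods are needed.
3 works (last occupied period: period 3): for example Compilers in period 3; Chem in period 3; Topology in period 1; Econ in period 2; Systems in period 2.

3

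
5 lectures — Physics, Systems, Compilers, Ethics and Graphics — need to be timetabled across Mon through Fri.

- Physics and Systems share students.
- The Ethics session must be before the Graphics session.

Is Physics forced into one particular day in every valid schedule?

No

Physics can be Mon (e.g. Graphics -> Tue; Compilers -> Mon; Systems -> Tue; Physics -> Mon; Ethics -> Mon) or Tue (e.g. Physics=Tue; Compilers=Mon; Ethics=Mon; Systems=Mon; Graphics=Tue).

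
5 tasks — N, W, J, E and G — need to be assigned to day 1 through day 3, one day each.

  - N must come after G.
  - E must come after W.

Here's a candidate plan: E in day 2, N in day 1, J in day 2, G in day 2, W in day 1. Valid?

No — it violates: N must come after G

E must come after W — holds.
N must come after G — violated.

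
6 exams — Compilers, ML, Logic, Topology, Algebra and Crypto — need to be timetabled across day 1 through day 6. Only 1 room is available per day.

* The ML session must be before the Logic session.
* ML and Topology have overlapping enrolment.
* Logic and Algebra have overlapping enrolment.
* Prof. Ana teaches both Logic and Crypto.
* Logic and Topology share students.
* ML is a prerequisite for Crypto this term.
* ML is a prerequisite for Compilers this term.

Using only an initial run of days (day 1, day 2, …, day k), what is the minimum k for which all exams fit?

6

The precedence chain requires at least 2 distinct days.
With at most 1 per day and 6 exams, at least 6 days are needed.
6 works (last occupied day: day 6): for example Crypto=day 4; Algebra=day 6; Logic=day 3; ML=day 1; Compilers=day 2; Topology=day 5.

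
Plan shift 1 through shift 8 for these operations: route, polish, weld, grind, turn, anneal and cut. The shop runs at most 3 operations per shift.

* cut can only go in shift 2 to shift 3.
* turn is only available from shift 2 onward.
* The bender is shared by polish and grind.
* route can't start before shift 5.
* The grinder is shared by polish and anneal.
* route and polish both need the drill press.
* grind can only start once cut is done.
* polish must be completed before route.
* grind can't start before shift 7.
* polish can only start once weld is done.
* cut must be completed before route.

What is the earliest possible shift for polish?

shift 2

Precedence pushes polish to at least shift 2; downstream work caps polish at shift 7.
polish at shift 2 is achievable: polish=shift 2; cut=shift 2; anneal=shift 1; grind=shift 7; route=shift 5; turn=shift 2; weld=shift 1.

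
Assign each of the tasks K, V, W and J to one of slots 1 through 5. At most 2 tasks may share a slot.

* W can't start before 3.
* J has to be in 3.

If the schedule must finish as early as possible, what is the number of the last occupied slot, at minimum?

3

With at most 2 per slot and 4 tasks, at least 2 slots are needed.
W can't be placed before 3, so the schedule must run through at least slot 3.
3 works (last occupied slot: 3): for example J -> 3, K -> 1, V -> 1, W -> 3.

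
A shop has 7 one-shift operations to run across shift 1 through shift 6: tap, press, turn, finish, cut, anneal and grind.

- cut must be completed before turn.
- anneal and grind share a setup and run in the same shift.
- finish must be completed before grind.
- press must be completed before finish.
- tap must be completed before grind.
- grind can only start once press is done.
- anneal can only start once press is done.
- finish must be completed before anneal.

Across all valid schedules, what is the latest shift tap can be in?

Downstream work caps tap at shift 5.
tap at shift 5 is achievable: tap=shift 5, anneal=shift 6, press=shift 1, grind=shift 6, finish=shift 2, cut=shift 1, turn=shift 2.

shift 5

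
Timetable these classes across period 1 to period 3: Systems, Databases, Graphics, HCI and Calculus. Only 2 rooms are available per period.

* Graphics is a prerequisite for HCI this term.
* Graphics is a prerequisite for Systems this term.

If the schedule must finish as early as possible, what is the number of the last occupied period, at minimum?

3

The precedence chain requires at least 2 distinct periods.
With at most 2 per period and 5 classes, at least 3 periods are needed.
3 works (last occupied period: period 3): for example Graphics in period 1; Systems in period 2; Databases in period 1; Calculus in period 3; HCI in period 2.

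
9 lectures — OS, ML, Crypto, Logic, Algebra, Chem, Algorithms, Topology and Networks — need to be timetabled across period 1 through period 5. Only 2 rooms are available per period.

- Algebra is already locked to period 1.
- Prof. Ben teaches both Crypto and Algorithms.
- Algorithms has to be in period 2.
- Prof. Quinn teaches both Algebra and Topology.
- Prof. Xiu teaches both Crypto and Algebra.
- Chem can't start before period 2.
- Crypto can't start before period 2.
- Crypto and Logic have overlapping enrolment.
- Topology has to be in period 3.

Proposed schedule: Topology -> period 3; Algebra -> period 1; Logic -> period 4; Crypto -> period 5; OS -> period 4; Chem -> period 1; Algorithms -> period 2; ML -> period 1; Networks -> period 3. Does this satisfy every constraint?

Topology has to be in period 3 — holds.
Only 2 rooms are available per period — violated.
Prof. Quinn teaches both Algebra and Topology — holds.
Prof. Ben teaches both Crypto and Algorithms — holds.
Crypto and Logic have overlapping enrolment — holds.
Chem can't start before period 2 — violated.
Crypto can't start before period 2 — holds.
Algorithms has to be in period 2 — holds.
Prof. Xiu teaches both Crypto and Algebra — holds.
Algebra is already locked to period 1 — holds.

Invalid. Chem can't start before period 2.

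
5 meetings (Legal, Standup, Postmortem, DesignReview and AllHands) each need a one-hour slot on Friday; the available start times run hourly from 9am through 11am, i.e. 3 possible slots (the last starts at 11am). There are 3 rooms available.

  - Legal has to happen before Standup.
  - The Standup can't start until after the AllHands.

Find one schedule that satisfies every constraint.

DesignReview in 10am, Postmortem in 9am, Standup in 10am, AllHands in 9am, Legal in 9am

Checking: Legal(9am) before Standup(10am); AllHands(9am) before Standup(10am); max 3 per slot (cap 3).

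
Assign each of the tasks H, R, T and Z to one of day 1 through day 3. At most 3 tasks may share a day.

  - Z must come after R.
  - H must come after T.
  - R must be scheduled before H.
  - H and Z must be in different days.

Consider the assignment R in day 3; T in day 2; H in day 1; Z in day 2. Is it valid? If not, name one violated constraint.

No. R must be scheduled before H is not satisfied.

H must come after T — violated.
Z must come after R — violated.
H and Z must be in different days — holds.
At most 3 tasks may share a day — holds.
R must be scheduled before H — violated.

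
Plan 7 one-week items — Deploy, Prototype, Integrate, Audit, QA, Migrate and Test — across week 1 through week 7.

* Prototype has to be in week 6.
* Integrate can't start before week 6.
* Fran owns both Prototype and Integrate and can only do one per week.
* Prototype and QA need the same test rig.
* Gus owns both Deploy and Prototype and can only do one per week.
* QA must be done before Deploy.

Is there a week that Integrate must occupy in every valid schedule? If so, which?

Integrate's window is week 6–week 7.
Prototype is fixed at week 6, and Integrate can't share a week with Prototype.
So Integrate must be week 7.

week 7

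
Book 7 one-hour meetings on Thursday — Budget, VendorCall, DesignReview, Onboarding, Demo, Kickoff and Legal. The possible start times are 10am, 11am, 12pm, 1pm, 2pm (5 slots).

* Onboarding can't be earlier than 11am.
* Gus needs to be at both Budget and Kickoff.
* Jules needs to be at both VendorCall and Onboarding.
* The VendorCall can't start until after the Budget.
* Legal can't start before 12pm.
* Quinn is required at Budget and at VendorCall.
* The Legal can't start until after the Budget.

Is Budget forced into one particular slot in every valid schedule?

Budget can be 10am (e.g. DesignReview in 10am, Onboarding in 11am, Kickoff in 11am, Budget in 10am, VendorCall in 12pm, Legal in 12pm, Demo in 10am) or 11am (e.g. Demo=10am, Onboarding=11am, Budget=11am, VendorCall=12pm, Legal=12pm, DesignReview=10am, Kickoff=10am).

No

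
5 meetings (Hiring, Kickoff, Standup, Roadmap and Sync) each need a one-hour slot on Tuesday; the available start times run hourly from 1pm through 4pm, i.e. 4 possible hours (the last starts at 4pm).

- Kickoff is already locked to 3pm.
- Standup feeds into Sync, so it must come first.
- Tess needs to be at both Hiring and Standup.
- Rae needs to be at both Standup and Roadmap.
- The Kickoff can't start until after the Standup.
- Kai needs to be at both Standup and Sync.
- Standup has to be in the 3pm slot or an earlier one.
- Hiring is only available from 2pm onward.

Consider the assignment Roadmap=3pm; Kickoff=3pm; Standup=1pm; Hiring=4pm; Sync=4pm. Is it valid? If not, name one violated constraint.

Yes, all constraints hold

Kai needs to be at both Standup and Sync — holds.
Kickoff is already locked to 3pm — holds.
Standup feeds into Sync, so it must come first — holds.
Hiring is only available from 2pm onward — holds.
Standup has to be in the 3pm slot or an earlier one — holds.
Rae needs to be at both Standup and Roadmap — holds.
Tess needs to be at both Hiring and Standup — holds.
The Kickoff can't start until after the Standup — holds.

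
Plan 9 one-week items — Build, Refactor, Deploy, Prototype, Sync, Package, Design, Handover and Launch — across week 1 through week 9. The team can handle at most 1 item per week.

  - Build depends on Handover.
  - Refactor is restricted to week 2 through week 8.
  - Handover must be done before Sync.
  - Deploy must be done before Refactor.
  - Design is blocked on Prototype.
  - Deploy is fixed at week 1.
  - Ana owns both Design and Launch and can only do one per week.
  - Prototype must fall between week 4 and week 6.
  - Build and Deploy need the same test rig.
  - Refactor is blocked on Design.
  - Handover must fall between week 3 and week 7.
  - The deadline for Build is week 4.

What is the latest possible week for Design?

Precedence pushes Design to at least week 5; downstream work caps Design at week 7.
Design at week 7 is achievable: Launch in week 9; Package in week 2; Prototype in week 5; Refactor in week 8; Sync in week 6; Handover in week 3; Design in week 7; Build in week 4; Deploy in week 1.

week 7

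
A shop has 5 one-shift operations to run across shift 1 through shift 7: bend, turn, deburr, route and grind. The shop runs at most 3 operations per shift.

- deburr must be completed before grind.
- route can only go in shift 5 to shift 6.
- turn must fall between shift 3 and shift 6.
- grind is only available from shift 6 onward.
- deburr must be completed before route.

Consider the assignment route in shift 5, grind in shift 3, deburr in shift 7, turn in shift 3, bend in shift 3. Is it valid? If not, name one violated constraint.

turn must fall between shift 3 and shift 6 — holds.
deburr must be completed before grind — violated.
deburr must be completed before route — violated.
route can only go in shift 5 to shift 6 — holds.
The shop runs at most 3 operations per shift — holds.
grind is only available from shift 6 onward — violated.

No — it violates: deburr must be completed before grind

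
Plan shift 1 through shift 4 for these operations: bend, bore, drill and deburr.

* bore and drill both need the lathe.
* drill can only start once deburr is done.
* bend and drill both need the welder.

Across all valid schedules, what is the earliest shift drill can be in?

Precedence pushes drill to at least shift 2.
drill at shift 2 is achievable: drill=shift 2; deburr=shift 1; bend=shift 1; bore=shift 1.

shift 2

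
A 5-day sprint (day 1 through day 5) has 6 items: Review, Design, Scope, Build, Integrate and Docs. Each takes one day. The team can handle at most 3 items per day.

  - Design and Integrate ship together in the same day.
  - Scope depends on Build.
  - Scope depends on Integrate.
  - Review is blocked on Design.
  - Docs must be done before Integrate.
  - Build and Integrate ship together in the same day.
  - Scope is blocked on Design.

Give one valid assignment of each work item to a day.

Scope=day 3; Review=day 3; Build=day 2; Integrate=day 2; Design=day 2; Docs=day 1

Checking: Integrate(day 2) before Scope(day 3); Design(day 2) before Scope(day 3); Design(day 2) before Review(day 3); Build(day 2) before Scope(day 3); Docs(day 1) before Integrate(day 2); Design = Integrate = day 2; Build = Integrate = day 2; max 3 per day (cap 3).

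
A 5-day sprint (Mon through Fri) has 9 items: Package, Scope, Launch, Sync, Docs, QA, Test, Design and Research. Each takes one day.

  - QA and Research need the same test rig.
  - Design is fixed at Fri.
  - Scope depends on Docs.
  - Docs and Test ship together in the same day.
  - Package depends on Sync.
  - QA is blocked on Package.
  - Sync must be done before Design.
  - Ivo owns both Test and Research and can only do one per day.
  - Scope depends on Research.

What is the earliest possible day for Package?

Tue

Precedence pushes Package to at least Tue; downstream work caps Package at Thu.
Package at Tue is achievable: Launch=Mon, Package=Tue, Sync=Mon, Test=Mon, Design=Fri, QA=Wed, Docs=Mon, Research=Tue, Scope=Wed.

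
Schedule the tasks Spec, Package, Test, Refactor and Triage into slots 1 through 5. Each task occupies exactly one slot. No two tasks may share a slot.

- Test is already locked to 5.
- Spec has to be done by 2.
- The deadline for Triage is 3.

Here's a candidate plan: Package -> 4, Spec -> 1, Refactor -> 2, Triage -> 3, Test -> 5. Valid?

Test is already locked to 5 — holds.
Spec has to be done by 2 — holds.
No two tasks may share a slot — holds.
The deadline for Triage is 3 — holds.

Yes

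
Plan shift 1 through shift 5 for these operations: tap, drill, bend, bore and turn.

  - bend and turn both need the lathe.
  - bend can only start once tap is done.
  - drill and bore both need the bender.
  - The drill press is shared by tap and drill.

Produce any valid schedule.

bend in shift 2; turn in shift 1; tap in shift 1; bore in shift 1; drill in shift 2

Checking: tap(shift 1) before bend(shift 2); bend(shift 2) != turn(shift 1); tap(shift 1) != drill(shift 2); drill(shift 2) != bore(shift 1).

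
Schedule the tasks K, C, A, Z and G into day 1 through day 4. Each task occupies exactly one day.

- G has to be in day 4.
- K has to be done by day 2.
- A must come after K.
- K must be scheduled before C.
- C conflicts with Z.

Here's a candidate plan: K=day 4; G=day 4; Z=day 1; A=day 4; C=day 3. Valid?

G has to be in day 4 — holds.
K must be scheduled before C — violated.
C conflicts with Z — holds.
K has to be done by day 2 — violated.
A must come after K — violated.

No. K has to be done by day 2 is not satisfied.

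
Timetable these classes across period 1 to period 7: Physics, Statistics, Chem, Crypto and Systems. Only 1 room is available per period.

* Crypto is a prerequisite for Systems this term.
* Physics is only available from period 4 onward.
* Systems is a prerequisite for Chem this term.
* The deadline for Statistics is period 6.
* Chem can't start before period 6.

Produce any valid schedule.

Systems=period 3, Crypto=period 2, Physics=period 4, Statistics=period 1, Chem=period 6

Checking: Systems(period 3) before Chem(period 6); Crypto(period 2) before Systems(period 3); Chem=period 6 in [period 6,period 7]; Statistics=period 1 in [period 1,period 6]; Physics=period 4 in [period 4,period 7]; max 1 per period (cap 1).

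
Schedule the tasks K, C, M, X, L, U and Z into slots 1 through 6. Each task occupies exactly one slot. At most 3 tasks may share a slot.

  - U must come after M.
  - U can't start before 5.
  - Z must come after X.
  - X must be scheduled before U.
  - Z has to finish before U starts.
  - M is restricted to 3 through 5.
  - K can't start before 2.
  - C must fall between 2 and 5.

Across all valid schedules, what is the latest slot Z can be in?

Precedence pushes Z to at least 2; downstream work caps Z at 5.
Z at 5 is achievable: C in 2, K in 2, M in 3, Z in 5, X in 1, U in 6, L in 1.

5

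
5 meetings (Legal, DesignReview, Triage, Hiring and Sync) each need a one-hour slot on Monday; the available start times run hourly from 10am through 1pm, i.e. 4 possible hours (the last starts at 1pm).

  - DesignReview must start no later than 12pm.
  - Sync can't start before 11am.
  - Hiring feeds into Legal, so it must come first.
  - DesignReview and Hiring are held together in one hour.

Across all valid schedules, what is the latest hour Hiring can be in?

Downstream work caps Hiring at 12pm.
Hiring at 12pm is achievable: Hiring in 12pm; Legal in 1pm; Triage in 10am; DesignReview in 12pm; Sync in 11am.

12pm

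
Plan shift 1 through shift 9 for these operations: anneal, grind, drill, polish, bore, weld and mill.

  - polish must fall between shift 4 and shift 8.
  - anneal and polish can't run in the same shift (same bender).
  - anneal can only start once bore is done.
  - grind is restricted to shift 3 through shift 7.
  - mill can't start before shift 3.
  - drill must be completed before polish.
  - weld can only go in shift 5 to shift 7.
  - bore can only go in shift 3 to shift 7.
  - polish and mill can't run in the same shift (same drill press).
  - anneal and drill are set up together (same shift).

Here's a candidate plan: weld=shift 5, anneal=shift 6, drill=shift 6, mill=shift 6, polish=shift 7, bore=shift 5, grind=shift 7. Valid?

mill can't start before shift 3 — holds.
grind is restricted to shift 3 through shift 7 — holds.
polish must fall between shift 4 and shift 8 — holds.
anneal and polish can't run in the same shift (same bender) — holds.
weld can only go in shift 5 to shift 7 — holds.
polish and mill can't run in the same shift (same drill press) — holds.
bore can only go in shift 3 to shift 7 — holds.
anneal and drill are set up together (same shift) — holds.
drill must be completed before polish — holds.
anneal can only start once bore is done — holds.

Yes, all constraints hold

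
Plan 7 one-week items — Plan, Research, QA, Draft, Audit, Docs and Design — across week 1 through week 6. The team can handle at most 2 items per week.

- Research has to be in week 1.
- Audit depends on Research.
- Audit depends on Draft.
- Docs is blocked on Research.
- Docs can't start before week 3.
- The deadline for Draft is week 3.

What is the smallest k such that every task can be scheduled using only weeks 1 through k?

4 weeks

The precedence chain requires at least 2 distinct weeks.
With at most 2 per week and 7 tasks, at least 4 weeks are needed.
Docs can't be placed before week 3, so the schedule must run through at least week 3.
4 works (last occupied week: week 4): for example Design -> week 4, Draft -> week 1, Docs -> week 3, Research -> week 1, QA -> week 3, Audit -> week 2, Plan -> week 2.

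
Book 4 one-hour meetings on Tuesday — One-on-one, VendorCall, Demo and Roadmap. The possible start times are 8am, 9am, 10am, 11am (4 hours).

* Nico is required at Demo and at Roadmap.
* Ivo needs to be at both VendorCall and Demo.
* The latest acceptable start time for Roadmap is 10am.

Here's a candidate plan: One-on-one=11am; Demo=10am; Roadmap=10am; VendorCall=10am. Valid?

No — it violates: Ivo needs to be at both VendorCall and Demo

The latest acceptable start time for Roadmap is 10am — holds.
Nico is required at Demo and at Roadmap — violated.
Ivo needs to be at both VendorCall and Demo — violated.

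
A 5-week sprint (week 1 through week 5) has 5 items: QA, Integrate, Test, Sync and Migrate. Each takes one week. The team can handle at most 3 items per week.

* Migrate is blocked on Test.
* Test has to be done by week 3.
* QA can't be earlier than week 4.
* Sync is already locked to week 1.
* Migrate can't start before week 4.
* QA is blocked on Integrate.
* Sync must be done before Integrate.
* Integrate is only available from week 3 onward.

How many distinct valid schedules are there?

Splitting on QA: it can be week 4 (6), week 5 (12). Listing each branch's schedules as (Integrate, Test, Sync, Migrate) by week number:
QA=week 4: (3,1,1,4) (3,1,1,5) (3,2,1,4) (3,2,1,5) (3,3,1,4) (3,3,1,5) — 6.
QA=week 5: (3,1,1,4) (3,1,1,5) (3,2,1,4) (3,2,1,5) (3,3,1,4) (3,3,1,5) (4,1,1,4) (4,1,1,5) (4,2,1,4) (4,2,1,5) (4,3,1,4) (4,3,1,5) — 12.
Summing: 6 + 12 = 18.

18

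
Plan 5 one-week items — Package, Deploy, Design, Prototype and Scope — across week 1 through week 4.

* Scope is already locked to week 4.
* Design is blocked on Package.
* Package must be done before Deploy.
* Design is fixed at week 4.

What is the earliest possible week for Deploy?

Precedence pushes Deploy to at least week 2.
Deploy at week 2 is achievable: Deploy -> week 2; Package -> week 1; Scope -> week 4; Prototype -> week 1; Design -> week 4.

week 2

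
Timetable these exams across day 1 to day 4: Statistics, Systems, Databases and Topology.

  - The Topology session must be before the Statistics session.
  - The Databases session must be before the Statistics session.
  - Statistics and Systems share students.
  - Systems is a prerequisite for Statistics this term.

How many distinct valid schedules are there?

36

Splitting on Statistics: it can be day 2 (1), day 3 (8), day 4 (27). Listing each branch's schedules as (Systems, Databases, Topology) by day number:
Statistics=day 2: (1,1,1) — 1.
Statistics=day 3: (1,1,1) (1,1,2) (1,2,1) (1,2,2) (2,1,1) (2,1,2) (2,2,1) (2,2,2) — 8.
Statistics=day 4: (1,1,1) (1,1,2) (1,1,3) (1,2,1) (1,2,2) (1,2,3) (1,3,1) (1,3,2) (1,3,3) (2,1,1) (2,1,2) (2,1,3) (2,2,1) (2,2,2) (2,2,3) (2,3,1) (2,3,2) (2,3,3) (3,1,1) (3,1,2) (3,1,3) (3,2,1) (3,2,2) (3,2,3) (3,3,1) (3,3,2) (3,3,3) — 27.
Summing: 1 + 8 + 27 = 36.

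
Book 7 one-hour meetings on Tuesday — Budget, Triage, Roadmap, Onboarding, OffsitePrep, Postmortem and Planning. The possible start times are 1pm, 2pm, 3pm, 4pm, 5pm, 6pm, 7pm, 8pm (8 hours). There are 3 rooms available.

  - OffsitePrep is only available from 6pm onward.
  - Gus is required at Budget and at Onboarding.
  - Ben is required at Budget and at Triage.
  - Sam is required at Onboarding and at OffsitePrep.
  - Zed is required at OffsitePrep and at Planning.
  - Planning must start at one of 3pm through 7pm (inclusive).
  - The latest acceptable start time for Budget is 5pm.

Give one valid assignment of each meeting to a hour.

Onboarding in 2pm, Triage in 2pm, Budget in 1pm, Planning in 3pm, Postmortem in 1pm, Roadmap in 1pm, OffsitePrep in 6pm

Checking: OffsitePrep(6pm) != Planning(3pm); Budget(1pm) != Triage(2pm); Budget(1pm) != Onboarding(2pm); Onboarding(2pm) != OffsitePrep(6pm); Planning=3pm in [3pm,7pm]; OffsitePrep=6pm in [6pm,8pm]; Budget=1pm in [1pm,5pm]; max 3 per hour (cap 3).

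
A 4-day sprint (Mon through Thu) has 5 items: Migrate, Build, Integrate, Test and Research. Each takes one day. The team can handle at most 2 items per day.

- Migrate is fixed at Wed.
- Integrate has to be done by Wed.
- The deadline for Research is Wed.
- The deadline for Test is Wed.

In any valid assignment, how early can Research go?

Mon

Research's own window allows nothing later than Wed.
Research at Mon is achievable: Build in Tue; Migrate in Wed; Integrate in Mon; Research in Mon; Test in Tue.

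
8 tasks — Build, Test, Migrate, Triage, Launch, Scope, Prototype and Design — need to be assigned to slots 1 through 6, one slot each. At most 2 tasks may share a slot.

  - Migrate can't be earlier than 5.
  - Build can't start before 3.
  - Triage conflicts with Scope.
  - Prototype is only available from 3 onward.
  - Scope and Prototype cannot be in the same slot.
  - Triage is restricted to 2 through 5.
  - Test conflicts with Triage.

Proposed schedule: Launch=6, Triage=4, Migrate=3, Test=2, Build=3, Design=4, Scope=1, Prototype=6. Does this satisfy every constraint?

Triage is restricted to 2 through 5 — holds.
Test conflicts with Triage — holds.
Prototype is only available from 3 onward — holds.
Migrate can't be earlier than 5 — violated.
Build can't start before 3 — holds.
Scope and Prototype cannot be in the same slot — holds.
At most 2 tasks may share a slot — holds.
Triage conflicts with Scope — holds.

Invalid. Migrate can't be earlier than 5.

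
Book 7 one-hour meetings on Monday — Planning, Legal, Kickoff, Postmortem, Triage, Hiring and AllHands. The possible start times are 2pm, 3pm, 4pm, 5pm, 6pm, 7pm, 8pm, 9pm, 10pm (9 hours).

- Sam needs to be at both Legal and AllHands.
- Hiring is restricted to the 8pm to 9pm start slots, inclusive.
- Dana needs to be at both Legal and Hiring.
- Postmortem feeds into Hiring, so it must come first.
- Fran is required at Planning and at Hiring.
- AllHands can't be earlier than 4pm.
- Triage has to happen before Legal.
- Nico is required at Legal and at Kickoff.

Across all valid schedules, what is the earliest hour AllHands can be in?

AllHands is available from 4pm.
AllHands at 4pm is achievable: Kickoff=2pm; AllHands=4pm; Triage=2pm; Postmortem=2pm; Planning=2pm; Legal=3pm; Hiring=8pm.

4pm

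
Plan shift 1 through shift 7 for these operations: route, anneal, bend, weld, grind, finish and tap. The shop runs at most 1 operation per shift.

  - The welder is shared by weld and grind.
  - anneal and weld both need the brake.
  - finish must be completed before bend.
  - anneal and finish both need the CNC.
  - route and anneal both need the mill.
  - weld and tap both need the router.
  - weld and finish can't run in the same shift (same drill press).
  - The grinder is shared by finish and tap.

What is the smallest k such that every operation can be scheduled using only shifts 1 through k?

The precedence chain requires at least 2 distinct shifts.
With at most 1 per shift and 7 operations, at least 7 shifts are needed.
7 works (last occupied shift: shift 7): for example route=shift 3; finish=shift 1; weld=shift 5; anneal=shift 4; bend=shift 2; grind=shift 6; tap=shift 7.

7 shifts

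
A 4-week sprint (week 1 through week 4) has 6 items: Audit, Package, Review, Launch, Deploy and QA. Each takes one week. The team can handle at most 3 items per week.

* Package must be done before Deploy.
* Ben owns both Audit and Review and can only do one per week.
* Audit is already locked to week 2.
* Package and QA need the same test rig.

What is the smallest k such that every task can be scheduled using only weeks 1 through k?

2

The precedence chain requires at least 2 distinct weeks.
With at most 3 per week and 6 tasks, at least 2 weeks are needed.
2 works (last occupied week: week 2): for example Audit=week 2; Review=week 1; Deploy=week 2; Launch=week 1; Package=week 1; QA=week 2.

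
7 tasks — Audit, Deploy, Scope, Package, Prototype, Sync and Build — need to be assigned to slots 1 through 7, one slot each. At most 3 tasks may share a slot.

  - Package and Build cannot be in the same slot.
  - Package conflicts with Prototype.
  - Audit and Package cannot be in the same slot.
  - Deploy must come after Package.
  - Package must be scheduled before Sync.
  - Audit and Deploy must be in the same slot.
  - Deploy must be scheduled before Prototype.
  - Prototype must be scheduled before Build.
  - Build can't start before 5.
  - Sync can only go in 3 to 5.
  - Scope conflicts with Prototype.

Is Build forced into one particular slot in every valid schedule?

No

Build can be 5 (e.g. Prototype -> 3, Deploy -> 2, Build -> 5, Audit -> 2, Sync -> 3, Scope -> 1, Package -> 1) or 6 (e.g. Audit=2; Scope=1; Package=1; Deploy=2; Prototype=3; Sync=3; Build=6).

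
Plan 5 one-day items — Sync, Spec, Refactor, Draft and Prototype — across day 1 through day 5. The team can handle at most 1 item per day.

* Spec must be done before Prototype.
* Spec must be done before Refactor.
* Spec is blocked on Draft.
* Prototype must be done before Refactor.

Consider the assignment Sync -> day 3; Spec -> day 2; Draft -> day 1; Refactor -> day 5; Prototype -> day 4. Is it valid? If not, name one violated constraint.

Spec is blocked on Draft — holds.
The team can handle at most 1 item per day — holds.
Spec must be done before Prototype — holds.
Prototype must be done before Refactor — holds.
Spec must be done before Refactor — holds.

Yes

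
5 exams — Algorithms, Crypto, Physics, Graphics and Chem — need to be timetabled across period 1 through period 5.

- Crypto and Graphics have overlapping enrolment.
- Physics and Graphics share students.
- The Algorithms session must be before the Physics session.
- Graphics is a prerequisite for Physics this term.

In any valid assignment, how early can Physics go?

period 2

Precedence pushes Physics to at least period 2.
Physics at period 2 is achievable: Algorithms in period 1; Crypto in period 2; Physics in period 2; Chem in period 1; Graphics in period 1.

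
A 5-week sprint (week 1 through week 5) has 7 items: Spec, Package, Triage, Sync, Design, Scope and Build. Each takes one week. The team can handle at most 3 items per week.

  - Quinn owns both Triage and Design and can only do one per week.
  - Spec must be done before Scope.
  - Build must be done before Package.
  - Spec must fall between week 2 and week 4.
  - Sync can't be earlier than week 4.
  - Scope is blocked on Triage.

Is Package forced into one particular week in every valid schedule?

Package can be week 2 (e.g. Package=week 2; Spec=week 2; Triage=week 1; Design=week 2; Build=week 1; Scope=week 3; Sync=week 4) or week 3 (e.g. Package in week 3; Design in week 2; Triage in week 1; Spec in week 2; Scope in week 3; Build in week 1; Sync in week 4).

No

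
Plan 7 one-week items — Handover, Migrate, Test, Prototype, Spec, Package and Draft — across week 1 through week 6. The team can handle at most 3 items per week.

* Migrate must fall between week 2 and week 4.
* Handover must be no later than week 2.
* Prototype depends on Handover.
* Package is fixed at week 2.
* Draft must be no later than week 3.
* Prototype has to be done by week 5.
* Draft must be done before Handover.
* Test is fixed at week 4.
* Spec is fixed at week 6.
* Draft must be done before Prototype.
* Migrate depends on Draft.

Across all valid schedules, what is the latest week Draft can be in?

Draft's own window allows nothing later than week 3; downstream work caps Draft at week 1.
Draft at week 1 is achievable: Handover in week 2, Package in week 2, Prototype in week 3, Migrate in week 2, Test in week 4, Draft in week 1, Spec in week 6.

week 1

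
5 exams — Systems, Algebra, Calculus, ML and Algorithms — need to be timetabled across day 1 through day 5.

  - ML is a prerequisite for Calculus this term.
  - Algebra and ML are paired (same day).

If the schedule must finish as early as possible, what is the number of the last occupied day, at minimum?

2

The precedence chain requires at least 2 distinct days.
2 works (last occupied day: day 2): for example Algebra -> day 1, Systems -> day 1, Calculus -> day 2, ML -> day 1, Algorithms -> day 1.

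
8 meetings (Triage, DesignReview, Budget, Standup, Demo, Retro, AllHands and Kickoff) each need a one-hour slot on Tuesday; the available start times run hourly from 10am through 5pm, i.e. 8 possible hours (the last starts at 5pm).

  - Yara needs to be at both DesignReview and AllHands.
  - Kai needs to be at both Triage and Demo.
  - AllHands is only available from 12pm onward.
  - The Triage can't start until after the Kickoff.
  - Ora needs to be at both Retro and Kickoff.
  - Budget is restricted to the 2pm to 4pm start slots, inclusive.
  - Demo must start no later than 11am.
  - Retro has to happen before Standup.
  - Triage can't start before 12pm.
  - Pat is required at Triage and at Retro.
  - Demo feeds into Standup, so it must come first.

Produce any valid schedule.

Retro -> 10am; Budget -> 2pm; Kickoff -> 11am; Triage -> 12pm; Demo -> 10am; AllHands -> 12pm; Standup -> 11am; DesignReview -> 10am

Checking: Retro(10am) before Standup(11am); Kickoff(11am) before Triage(12pm); Demo(10am) before Standup(11am); Retro(10am) != Kickoff(11am); Triage(12pm) != Demo(10am); Triage(12pm) != Retro(10am); DesignReview(10am) != AllHands(12pm); Demo=10am in [10am,11am]; AllHands=12pm in [12pm,5pm]; Budget=2pm in [2pm,4pm]; Triage=12pm in [12pm,5pm].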